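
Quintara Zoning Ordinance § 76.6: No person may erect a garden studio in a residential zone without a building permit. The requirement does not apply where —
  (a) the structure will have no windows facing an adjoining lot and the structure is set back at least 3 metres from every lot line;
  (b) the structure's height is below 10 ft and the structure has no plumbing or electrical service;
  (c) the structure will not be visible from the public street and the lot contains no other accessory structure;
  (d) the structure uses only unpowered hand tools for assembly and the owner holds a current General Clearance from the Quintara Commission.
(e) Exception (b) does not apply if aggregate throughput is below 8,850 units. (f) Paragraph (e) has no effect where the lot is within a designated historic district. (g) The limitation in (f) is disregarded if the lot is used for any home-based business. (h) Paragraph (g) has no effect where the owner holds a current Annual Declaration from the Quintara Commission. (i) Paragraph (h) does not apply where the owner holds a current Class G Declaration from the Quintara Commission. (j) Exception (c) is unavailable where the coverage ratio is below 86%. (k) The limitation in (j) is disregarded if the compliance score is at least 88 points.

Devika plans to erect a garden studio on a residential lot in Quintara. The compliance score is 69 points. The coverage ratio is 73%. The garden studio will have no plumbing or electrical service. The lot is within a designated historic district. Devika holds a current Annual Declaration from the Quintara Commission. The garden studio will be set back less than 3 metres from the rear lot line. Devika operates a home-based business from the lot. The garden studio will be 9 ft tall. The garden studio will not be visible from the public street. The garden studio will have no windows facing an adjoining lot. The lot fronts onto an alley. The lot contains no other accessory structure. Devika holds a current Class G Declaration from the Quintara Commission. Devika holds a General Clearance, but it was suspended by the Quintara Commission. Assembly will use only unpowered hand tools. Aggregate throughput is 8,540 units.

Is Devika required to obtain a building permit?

Yes — Devika must obtain a building permit.

Exception (a) requires that the structure is set back at least 3 metres from every lot line; but the rear setback is under 3 m, so (a) is unavailable.
Exception (b) is satisfied on its face — the structure's height is 9 ft, below the 10 ft limit; there is no plumbing or electrical service. However, paragraphs (e)–(i) must be considered: (e) operates against (b): aggregate throughput is 8,540 units, below the 8,850 units limit. (f) operates (the lot is in a historic district), but is itself disapplied by (g): (g) operates against (f): a home-based business operates on the lot. (h) operates (a current Annual Declaration is held), but is overridden by (i): (i) operates against (h): a current Class G Declaration is held. So (b) is unavailable.
Exception (c) is satisfied on its face — the structure will not be visible from the street; the lot has no other accessory structure. Turning to paragraphs (j)–(k): (j) operates — the coverage ratio is 73%, below the 86% limit. (k), which would lift (j), is inapplicable — the compliance score is 69 points, short of 88 points. Exception (c) does not apply.
Exception (d) fails — no current General Clearance is held.
No exception is made out. Devika falls within the general rule.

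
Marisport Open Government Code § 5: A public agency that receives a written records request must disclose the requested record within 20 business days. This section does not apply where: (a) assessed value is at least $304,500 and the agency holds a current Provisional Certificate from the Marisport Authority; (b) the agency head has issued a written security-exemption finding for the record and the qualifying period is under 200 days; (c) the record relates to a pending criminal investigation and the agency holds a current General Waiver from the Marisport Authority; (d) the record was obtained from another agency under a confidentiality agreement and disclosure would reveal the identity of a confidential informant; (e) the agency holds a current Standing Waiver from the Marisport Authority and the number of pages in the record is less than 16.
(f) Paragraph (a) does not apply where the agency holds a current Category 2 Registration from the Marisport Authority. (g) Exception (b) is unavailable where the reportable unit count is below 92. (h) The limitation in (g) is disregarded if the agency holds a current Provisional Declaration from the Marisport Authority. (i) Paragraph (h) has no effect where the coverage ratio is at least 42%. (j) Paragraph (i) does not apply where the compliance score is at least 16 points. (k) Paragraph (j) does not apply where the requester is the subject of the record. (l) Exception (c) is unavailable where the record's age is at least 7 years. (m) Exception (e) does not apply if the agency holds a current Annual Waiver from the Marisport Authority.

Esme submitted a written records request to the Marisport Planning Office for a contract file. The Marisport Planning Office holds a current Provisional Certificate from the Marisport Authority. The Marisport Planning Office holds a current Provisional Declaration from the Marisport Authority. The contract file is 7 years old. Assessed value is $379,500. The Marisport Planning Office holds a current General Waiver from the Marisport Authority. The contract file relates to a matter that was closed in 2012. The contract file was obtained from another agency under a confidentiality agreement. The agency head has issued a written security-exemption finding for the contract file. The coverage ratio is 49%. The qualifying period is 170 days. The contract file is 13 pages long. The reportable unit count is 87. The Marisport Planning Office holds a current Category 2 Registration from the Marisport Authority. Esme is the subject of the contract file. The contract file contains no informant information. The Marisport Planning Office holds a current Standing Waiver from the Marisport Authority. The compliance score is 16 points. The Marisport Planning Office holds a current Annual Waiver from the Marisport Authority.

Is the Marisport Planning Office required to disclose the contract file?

Exception (a): assessed value is $379,500, meeting the $304,500 threshold; a current Provisional Certificate is held — every condition holds. But: (f) is triggered — a current Category 2 Registration is held. (a) is therefore removed.
All of (b)'s requirements are met (a written security-exemption finding has been issued; the qualifying period is 170 days, under the 200 days limit). But applying paragraphs (g)–(k): (g) applies — the reportable unit count is 87, below the 92 limit. (h) operates (a current Provisional Declaration is held), but is displaced by (i): (i) operates against (h): the coverage ratio is 49%, meeting the 42% threshold. (j) applies (the compliance score is 16 points, meeting the 16 points threshold), but is overridden by (k): (k) operates against (j): Esme is the subject of the contract file. (b) is therefore removed.
Exception (c) fails — the contract file relates to a closed matter.
Exception (d) fails — the contract file contains no informant information.
Exception (e): a current Standing Waiver is held; the number of pages in the record is 13, less than the 16 limit — every condition holds. But applying paragraph (m): (m) is triggered — a current Annual Waiver is held. So (e) is unavailable.
No exception is made out. the Marisport Planning Office falls within the general rule.

Yes — the Marisport Planning Office must disclose the contract file.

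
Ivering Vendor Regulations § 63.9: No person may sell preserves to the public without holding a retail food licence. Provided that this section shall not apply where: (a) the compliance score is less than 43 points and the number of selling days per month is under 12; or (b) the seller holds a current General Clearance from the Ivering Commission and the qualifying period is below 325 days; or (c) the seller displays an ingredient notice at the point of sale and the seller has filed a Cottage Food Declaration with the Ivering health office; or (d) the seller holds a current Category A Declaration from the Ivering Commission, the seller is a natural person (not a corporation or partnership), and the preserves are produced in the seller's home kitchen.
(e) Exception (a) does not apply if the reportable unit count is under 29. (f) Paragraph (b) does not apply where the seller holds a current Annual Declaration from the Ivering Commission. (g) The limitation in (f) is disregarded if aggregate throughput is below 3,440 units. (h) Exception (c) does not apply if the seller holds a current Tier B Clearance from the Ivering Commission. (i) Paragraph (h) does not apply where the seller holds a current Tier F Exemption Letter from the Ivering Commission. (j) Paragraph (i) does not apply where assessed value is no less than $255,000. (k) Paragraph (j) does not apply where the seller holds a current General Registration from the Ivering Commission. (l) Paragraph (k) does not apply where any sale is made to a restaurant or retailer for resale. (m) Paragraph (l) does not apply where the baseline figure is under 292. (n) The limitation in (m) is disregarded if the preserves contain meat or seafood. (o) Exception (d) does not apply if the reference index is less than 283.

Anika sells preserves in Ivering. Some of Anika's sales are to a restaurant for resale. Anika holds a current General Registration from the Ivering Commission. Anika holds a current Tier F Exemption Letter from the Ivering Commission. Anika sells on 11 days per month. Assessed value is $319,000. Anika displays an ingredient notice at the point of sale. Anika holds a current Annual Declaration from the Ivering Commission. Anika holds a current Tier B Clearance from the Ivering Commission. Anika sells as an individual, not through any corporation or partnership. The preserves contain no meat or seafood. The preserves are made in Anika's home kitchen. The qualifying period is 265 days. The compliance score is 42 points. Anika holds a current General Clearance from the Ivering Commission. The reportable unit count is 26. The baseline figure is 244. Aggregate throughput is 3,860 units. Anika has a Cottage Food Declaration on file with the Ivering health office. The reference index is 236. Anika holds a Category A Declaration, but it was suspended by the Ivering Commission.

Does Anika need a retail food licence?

No — exception (c) applies; Anika is not required to hold a retail food licence.

Exception (a) is satisfied on its face — the compliance score is 42 points, less than the 43 points limit; the number of selling days per month is 11, under the 12 limit. But applying paragraph (e): (e) operates against (a): the reportable unit count is 26, under the 29 limit. So (a) is unavailable.
All of (b)'s requirements are met (a current General Clearance is held; the qualifying period is 265 days, below the 325 days limit). But: (f) applies — a current Annual Declaration is held. (g), which would lift (f), is not engaged — aggregate throughput is 3,860 units, not below 3,440 units. (b) is therefore removed.
Exception (c) is satisfied on its face — an ingredient notice is displayed; a Cottage Food Declaration is on file. Considering the limiting provisions: (h) would limit (c) — a current Tier B Clearance is held — but (i) sets (h) aside: (i) applies — a current Tier F Exemption Letter is held. (j) would limit (i) — assessed value is $319,000, meeting the $255,000 threshold — but (k) sets (j) aside: (k) is engaged — a current General Registration is held. (l) would limit (k) — some sales are to a restaurant for resale — but (m) sets (l) aside: (m) operates against (l): the baseline figure is 244, under the 292 limit. (n) is inapplicable (the preserves contain no meat or seafood), so (m) stands. Exception (c) stands.
Exception (d) does not apply: the Category A Declaration is not current.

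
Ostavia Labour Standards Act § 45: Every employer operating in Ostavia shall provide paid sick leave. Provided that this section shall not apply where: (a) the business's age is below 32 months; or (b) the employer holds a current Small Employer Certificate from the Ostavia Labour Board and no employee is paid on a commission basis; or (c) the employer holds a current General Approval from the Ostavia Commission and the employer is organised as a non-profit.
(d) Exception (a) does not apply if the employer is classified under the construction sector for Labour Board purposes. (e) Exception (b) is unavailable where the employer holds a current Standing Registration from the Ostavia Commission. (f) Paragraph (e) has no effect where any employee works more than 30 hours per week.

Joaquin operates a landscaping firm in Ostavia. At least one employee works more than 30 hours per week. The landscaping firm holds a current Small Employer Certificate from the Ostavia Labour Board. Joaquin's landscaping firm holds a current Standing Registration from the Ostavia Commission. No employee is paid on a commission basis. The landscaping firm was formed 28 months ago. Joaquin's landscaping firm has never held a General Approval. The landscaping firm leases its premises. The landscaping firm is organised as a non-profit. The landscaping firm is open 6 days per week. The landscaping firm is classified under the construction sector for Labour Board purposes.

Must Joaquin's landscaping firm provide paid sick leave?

No — exception (b) applies; Joaquin's landscaping firm is not required to provide paid sick leave.

Exception (a): the business's age is 28 months, below the 32 months limit — every condition holds. Turning to paragraph (d): (d) is triggered — the landscaping firm is classified under the construction sector. (a) is therefore removed.
Exception (b) is satisfied on its face — a current Small Employer Certificate is held; no employee is paid on commission. As to paragraphs (e)–(f): (e) would limit (b) — a current Standing Registration is held — but (f) sets (e) aside: (f) operates against (e): at least one employee exceeds 30 hours/week. Exception (b) stands.
Exception (c) fails — there is no General Approval in force.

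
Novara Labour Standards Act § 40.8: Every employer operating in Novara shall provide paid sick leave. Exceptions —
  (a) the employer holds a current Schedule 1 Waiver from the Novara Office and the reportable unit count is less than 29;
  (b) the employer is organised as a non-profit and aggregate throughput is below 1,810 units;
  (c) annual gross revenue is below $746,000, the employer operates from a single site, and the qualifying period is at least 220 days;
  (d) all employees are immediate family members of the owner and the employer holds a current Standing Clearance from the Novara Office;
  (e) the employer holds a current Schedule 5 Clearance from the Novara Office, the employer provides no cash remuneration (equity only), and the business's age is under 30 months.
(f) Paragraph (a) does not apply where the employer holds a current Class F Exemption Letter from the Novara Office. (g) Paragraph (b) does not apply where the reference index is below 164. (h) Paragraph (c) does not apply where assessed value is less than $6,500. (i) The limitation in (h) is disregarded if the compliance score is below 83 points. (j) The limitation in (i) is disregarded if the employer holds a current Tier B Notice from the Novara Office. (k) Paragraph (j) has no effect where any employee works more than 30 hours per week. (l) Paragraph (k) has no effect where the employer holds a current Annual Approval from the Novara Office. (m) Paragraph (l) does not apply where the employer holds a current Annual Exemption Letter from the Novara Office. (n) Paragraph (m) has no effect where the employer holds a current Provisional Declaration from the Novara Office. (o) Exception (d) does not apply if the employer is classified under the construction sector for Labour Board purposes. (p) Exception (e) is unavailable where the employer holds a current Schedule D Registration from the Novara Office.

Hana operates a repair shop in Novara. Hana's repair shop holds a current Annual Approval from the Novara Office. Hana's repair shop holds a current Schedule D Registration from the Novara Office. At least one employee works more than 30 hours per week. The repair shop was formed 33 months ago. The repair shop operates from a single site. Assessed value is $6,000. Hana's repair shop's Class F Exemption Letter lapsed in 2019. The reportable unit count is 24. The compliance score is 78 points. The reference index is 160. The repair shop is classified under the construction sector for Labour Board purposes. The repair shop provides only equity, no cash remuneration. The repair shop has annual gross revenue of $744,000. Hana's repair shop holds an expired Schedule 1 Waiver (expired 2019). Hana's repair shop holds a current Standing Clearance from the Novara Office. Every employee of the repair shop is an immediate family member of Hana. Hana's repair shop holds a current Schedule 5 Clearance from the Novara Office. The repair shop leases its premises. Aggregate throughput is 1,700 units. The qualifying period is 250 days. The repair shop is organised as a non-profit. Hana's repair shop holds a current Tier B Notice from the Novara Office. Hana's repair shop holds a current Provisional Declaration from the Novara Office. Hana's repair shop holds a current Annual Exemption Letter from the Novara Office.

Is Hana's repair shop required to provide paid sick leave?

Exception (a) does not apply: the Schedule 1 Waiver is not current.
Exception (b)'s conditions are all satisfied: the employer is a non-profit; aggregate throughput is 1,700 units, below the 1,810 units limit. Turning to paragraph (g): (g) applies — the reference index is 160, below the 164 limit. (b) is therefore removed.
All of (c)'s requirements are met (annual gross revenue is $744,000, below the $746,000 limit; the employer operates from a single site; the qualifying period is 250 days, meeting the 220 days threshold). However, paragraphs (h)–(n) must be considered: (h) operates against (c): assessed value is $6,000, less than the $6,500 limit. (i) operates (the compliance score is 78 points, below the 83 points limit), but is displaced by (j): (j) operates against (i): a current Tier B Notice is held. (k) is triggered (at least one employee exceeds 30 hours/week), but is displaced by (l): (l) operates against (k): a current Annual Approval is held. (m) operates (a current Annual Exemption Letter is held), but is itself disapplied by (n): (n) operates against (m): a current Provisional Declaration is held. (c) is therefore removed.
Exception (d) is satisfied on its face — every employee is an immediate family member; a current Standing Clearance is held. But applying paragraph (o): (o) operates against (d): the repair shop is classified under the construction sector. Exception (d) does not apply.
Exception (e) does not apply: the business's age is 33 months, not under 30 months.
No exception applies. The general rule governs.

Yes — Hana's repair shop must provide paid sick leave.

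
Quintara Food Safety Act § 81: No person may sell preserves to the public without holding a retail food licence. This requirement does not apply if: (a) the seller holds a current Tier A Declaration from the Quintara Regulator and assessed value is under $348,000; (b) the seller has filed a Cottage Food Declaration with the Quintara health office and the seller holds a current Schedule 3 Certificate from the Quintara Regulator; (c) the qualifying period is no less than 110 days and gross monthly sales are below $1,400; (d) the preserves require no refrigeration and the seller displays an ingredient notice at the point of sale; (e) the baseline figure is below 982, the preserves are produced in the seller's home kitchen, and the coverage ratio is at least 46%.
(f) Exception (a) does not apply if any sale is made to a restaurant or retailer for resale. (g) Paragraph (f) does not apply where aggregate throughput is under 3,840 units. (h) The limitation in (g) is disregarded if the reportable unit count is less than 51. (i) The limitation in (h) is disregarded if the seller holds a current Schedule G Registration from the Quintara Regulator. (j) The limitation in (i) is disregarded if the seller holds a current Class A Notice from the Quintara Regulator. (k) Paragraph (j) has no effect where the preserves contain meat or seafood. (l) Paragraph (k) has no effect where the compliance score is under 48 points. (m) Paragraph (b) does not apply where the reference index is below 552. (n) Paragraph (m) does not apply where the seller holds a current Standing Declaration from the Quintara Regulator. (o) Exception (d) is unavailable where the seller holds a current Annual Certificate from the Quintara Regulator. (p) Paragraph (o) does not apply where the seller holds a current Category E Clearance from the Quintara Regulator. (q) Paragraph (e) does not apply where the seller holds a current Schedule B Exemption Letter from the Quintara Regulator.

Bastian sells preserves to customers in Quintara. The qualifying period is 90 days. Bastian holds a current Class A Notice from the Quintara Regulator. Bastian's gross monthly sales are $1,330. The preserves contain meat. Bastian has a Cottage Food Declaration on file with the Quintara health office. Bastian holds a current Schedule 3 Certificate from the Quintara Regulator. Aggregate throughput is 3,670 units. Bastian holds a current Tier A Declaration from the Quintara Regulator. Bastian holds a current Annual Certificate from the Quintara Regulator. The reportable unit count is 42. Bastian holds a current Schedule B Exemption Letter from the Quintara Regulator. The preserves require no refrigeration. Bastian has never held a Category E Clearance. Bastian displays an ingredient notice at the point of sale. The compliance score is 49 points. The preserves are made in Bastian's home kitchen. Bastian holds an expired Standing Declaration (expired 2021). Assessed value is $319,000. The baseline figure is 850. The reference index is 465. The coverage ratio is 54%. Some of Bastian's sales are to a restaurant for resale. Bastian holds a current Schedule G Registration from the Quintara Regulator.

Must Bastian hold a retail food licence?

No — exception (a) applies; Bastian is not required to hold a retail food licence.

All of (a)'s requirements are met (a current Tier A Declaration is held; assessed value is $319,000, under the $348,000 limit). Applying paragraphs (f)–(l): (f) would limit (a) — some sales are to a restaurant for resale — but (g) sets (f) aside: (g) is engaged — aggregate throughput is 3,670 units, under the 3,840 units limit. (h) would limit (g) — the reportable unit count is 42, less than the 51 limit — but (i) sets (h) aside: (i) operates against (h): a current Schedule G Registration is held. (j) would limit (i) — a current Class A Notice is held — but (k) sets (j) aside: (k) is triggered — the preserves contain meat. (l), which would lift (k), is not engaged — the compliance score is 49 points, not under 48 points. Exception (a) stands.
All of (b)'s requirements are met (a Cottage Food Declaration is on file; a current Schedule 3 Certificate is held). However, paragraphs (m)–(n) must be considered: (m) operates against (b): the reference index is 465, below the 552 limit. (n), which would lift (m), does not operate here — there is no Standing Declaration in force. So (b) is unavailable.
Exception (c) fails — the qualifying period is 90 days, short of 110 days.
Exception (d) is satisfied on its face — the preserves are shelf-stable; an ingredient notice is displayed. But: (o) operates — a current Annual Certificate is held. (p) is inapplicable (the Category E Clearance is not current), so (o) stands. Exception (d) does not apply.
Exception (e)'s conditions are all satisfied: the baseline figure is 850, below the 982 limit; the preserves are home-kitchen produced; the coverage ratio is 54%, meeting the 46% threshold. But: (q) operates against (e): a current Schedule B Exemption Letter is held. Exception (e) does not apply.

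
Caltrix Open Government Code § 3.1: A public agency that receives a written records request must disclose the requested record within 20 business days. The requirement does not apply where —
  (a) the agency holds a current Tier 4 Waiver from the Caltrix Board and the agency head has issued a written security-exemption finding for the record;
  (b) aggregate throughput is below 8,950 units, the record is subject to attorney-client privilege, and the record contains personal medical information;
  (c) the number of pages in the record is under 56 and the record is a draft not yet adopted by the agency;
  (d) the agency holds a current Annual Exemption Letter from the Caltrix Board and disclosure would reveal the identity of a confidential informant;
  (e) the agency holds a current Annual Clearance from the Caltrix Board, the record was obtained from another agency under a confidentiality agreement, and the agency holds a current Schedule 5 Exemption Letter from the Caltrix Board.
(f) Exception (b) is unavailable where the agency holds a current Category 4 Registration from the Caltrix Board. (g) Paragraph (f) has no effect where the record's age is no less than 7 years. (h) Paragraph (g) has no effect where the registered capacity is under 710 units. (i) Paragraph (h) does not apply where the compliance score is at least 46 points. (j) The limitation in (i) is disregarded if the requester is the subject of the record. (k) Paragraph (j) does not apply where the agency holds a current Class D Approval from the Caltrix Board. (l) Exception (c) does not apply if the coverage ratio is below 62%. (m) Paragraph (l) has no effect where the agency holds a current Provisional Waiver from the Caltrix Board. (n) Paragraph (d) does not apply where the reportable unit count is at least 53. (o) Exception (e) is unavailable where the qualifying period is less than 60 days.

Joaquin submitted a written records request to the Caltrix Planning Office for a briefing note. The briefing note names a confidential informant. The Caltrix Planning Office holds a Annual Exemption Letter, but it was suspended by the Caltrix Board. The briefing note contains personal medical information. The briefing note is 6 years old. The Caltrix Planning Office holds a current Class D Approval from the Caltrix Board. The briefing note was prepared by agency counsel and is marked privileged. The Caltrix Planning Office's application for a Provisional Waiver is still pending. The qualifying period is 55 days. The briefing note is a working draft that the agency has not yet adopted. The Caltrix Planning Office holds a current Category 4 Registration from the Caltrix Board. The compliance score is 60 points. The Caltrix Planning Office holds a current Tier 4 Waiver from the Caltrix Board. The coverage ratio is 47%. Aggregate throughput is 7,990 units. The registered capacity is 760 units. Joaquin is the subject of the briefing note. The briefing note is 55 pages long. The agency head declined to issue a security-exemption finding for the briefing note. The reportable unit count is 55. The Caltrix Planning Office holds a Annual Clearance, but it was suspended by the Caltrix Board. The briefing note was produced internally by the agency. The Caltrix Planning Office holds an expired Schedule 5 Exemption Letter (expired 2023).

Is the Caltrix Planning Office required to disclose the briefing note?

Exception (a) fails — the agency head declined to issue a security-exemption finding.
Exception (b): aggregate throughput is 7,990 units, below the 8,950 units limit; the briefing note is privileged; the briefing note contains personal medical information — every condition holds. But: (f) is triggered — a current Category 4 Registration is held. (g) is not engaged (the record's age is 6 years, short of 7 years), so (f) stands. So (b) is unavailable.
Exception (c): the number of pages in the record is 55, under the 56 limit; the briefing note is an unadopted draft — every condition holds. But applying paragraphs (l)–(m): (l) is triggered — the coverage ratio is 47%, below the 62% limit. (m), which would lift (l), is inapplicable — no current Provisional Waiver is held. (c) is therefore removed.
Exception (d) requires that the agency holds a current Annual Exemption Letter from the Caltrix Board; but there is no Annual Exemption Letter in force, so (d) is unavailable.
Exception (e) does not apply: the Annual Clearance is not current.
Every exception is unavailable, so the rule governs.

Yes — the Caltrix Planning Office must disclose the briefing note.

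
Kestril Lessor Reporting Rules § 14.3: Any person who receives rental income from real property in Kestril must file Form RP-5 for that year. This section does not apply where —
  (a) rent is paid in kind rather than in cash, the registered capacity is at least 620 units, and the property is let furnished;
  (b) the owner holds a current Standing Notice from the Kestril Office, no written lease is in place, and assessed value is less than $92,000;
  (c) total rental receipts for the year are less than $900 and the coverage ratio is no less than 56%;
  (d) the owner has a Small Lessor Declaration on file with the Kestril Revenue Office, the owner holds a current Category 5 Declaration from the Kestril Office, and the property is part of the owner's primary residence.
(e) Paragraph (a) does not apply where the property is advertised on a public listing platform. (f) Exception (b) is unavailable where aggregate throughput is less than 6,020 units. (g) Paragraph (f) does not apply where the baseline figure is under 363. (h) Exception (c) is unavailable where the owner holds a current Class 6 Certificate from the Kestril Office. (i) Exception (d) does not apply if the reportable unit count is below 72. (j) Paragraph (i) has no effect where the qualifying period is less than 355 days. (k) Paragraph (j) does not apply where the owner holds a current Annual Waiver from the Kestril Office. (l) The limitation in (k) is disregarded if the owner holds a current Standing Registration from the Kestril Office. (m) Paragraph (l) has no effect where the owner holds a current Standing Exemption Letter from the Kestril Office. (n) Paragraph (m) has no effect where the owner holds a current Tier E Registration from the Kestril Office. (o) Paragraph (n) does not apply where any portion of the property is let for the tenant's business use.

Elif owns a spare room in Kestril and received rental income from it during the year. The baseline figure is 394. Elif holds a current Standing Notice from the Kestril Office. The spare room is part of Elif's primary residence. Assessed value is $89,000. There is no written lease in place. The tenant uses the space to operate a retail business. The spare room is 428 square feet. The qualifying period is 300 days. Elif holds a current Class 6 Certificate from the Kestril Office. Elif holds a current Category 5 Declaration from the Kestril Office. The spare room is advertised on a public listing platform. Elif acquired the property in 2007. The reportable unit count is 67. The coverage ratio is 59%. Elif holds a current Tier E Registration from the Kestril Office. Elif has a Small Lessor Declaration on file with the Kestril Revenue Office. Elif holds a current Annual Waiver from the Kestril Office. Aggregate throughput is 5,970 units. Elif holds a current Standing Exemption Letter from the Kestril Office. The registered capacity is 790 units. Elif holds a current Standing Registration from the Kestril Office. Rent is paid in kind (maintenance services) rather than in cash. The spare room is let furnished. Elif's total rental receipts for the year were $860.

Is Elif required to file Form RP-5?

Yes — Elif must file Form RP-5.

All of (a)'s requirements are met (rent is paid in kind; the registered capacity is 790 units, meeting the 620 units threshold; the property is let furnished). But: (e) operates against (a): the property is publicly advertised. Exception (a) does not apply.
Exception (b) is satisfied on its face — a current Standing Notice is held; there is no written lease; assessed value is $89,000, less than the $92,000 limit. But applying paragraphs (f)–(g): (f) operates against (b): aggregate throughput is 5,970 units, less than the 6,020 units limit. (g), which would lift (f), is not triggered — the baseline figure is 394, not under 363. Exception (b) does not apply.
All of (c)'s requirements are met (total rental receipts for the year are $860, less than the $900 limit; the coverage ratio is 59%, meeting the 56% threshold). But: (h) is engaged — a current Class 6 Certificate is held. Exception (c) does not apply.
Exception (d)'s conditions are all satisfied: a Small Lessor Declaration is on file; a current Category 5 Declaration is held; the spare room is part of the primary residence. However, paragraphs (i)–(o) must be considered: (i) operates against (d): the reportable unit count is 67, below the 72 limit. (j) would limit (i) — the qualifying period is 300 days, less than the 355 days limit — but (k) sets (j) aside: (k) operates — a current Annual Waiver is held. (l) would limit (k) — a current Standing Registration is held — but (m) sets (l) aside: (m) operates against (l): a current Standing Exemption Letter is held. (n) is engaged (a current Tier E Registration is held), but is overridden by (o): (o) operates against (n): the space is let for business use. (d) is therefore removed.
No exception is made out. Elif falls within the general rule.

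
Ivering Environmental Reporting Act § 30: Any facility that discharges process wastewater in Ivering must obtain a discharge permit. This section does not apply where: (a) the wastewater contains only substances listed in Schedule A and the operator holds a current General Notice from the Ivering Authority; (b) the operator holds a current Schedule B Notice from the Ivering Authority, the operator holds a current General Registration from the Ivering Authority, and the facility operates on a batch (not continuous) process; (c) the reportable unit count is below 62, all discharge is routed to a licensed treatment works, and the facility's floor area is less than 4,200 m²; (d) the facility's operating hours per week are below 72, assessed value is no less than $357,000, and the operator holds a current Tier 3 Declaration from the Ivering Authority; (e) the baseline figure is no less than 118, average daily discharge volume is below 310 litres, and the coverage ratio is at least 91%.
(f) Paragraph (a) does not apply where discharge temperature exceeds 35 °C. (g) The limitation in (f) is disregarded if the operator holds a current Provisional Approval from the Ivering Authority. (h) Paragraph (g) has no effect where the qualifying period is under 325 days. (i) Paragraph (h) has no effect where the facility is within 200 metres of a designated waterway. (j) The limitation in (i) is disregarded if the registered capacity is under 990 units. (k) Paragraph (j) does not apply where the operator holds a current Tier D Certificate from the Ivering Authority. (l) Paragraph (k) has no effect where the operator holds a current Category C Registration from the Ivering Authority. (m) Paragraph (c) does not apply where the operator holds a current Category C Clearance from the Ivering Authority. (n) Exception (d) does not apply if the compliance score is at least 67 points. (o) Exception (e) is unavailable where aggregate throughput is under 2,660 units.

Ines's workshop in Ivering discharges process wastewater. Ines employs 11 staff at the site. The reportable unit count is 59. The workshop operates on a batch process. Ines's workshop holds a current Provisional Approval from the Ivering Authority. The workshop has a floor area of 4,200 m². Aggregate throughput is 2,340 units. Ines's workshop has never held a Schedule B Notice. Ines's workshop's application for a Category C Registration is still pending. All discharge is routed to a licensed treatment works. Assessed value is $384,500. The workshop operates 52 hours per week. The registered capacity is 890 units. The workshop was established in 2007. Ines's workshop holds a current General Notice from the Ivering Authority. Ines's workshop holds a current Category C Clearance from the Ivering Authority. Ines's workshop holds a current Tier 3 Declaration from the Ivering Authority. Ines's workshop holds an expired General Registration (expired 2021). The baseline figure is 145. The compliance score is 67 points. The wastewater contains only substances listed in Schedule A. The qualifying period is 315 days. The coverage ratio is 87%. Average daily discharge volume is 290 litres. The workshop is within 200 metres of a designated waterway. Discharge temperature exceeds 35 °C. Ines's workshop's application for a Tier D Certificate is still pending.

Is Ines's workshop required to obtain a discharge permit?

All of (a)'s requirements are met (the wastewater is Schedule-A-only; a current General Notice is held). Turning to paragraphs (f)–(l): (f) is triggered — discharge temperature exceeds 35 °C. (g) would limit (f) — a current Provisional Approval is held — but (h) sets (g) aside: (h) is engaged — the qualifying period is 315 days, under the 325 days limit. (i) would limit (h) — the workshop is within 200 m of a designated waterway — but (j) sets (i) aside: (j) operates against (i): the registered capacity is 890 units, under the 990 units limit. (k) is inapplicable (the Tier D Certificate is not current), so (j) stands. So (a) is unavailable.
Exception (b) requires that the operator holds a current Schedule B Notice from the Ivering Authority; but no current Schedule B Notice is held, so (b) is unavailable.
Exception (c) requires that the facility's floor area is less than 4,200 m²; but the facility's floor area is 4,200 m², not less than 4,200 m², so (c) is unavailable.
Exception (d) is satisfied on its face — the facility's operating hours per week are 52, below the 72 limit; assessed value is $384,500, meeting the $357,000 threshold; a current Tier 3 Declaration is held. However, paragraph (n) must be considered: (n) operates against (d): the compliance score is 67 points, meeting the 67 points threshold. Exception (d) does not apply.
Exception (e) requires that the coverage ratio is at least 91%; but the coverage ratio is 87%, short of 91%, so (e) is unavailable.
No exception displaces § 30.

Yes — Ines's workshop must obtain a discharge permit.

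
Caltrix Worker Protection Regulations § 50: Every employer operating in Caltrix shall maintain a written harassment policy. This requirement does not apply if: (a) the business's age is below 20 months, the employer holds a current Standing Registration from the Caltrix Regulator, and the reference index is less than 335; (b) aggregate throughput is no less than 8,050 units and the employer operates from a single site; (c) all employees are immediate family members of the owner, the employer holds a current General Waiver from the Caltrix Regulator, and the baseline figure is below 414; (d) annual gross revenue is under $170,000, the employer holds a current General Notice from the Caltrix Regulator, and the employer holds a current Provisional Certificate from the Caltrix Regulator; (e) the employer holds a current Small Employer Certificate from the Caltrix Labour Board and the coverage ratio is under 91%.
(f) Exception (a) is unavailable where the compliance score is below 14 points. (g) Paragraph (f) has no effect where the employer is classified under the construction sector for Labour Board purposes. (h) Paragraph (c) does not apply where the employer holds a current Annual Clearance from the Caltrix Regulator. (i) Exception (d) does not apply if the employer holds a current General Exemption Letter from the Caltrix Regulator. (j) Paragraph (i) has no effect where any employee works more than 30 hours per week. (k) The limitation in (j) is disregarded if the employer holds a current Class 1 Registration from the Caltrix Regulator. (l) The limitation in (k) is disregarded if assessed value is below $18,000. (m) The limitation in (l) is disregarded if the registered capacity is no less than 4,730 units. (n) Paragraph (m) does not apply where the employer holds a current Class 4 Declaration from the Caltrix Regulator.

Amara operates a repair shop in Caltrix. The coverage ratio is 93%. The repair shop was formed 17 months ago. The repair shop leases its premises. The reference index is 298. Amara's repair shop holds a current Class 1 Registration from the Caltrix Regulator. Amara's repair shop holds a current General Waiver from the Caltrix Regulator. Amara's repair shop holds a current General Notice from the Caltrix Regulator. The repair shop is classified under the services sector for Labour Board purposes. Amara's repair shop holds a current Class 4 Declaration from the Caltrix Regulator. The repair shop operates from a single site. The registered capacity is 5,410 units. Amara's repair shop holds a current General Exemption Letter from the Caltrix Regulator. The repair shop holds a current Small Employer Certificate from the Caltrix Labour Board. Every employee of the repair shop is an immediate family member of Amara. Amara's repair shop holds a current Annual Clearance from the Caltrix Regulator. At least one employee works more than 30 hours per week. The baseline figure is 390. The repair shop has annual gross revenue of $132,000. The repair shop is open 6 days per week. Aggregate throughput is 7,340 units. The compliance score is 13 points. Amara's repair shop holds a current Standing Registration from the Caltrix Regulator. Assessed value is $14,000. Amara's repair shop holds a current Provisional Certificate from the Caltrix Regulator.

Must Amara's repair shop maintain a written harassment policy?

No — exception (d) applies; Amara's repair shop is not required to maintain a written harassment policy.

Exception (a)'s conditions are all satisfied: the business's age is 17 months, below the 20 months limit; a current Standing Registration is held; the reference index is 298, less than the 335 limit. But: (f) is triggered — the compliance score is 13 points, below the 14 points limit. (g), which would lift (f), does not operate here — the repair shop is classified under the services sector. (a) is therefore removed.
Exception (b) does not apply: aggregate throughput is 7,340 units, short of 8,050 units.
Exception (c): every employee is an immediate family member; a current General Waiver is held; the baseline figure is 390, below the 414 limit — every condition holds. Turning to paragraph (h): (h) is engaged — a current Annual Clearance is held. Exception (c) does not apply.
All of (d)'s requirements are met (annual gross revenue is $132,000, under the $170,000 limit; a current General Notice is held; a current Provisional Certificate is held). As to paragraphs (i)–(n): (i) would limit (d) — a current General Exemption Letter is held — but (j) sets (i) aside: (j) operates against (i): at least one employee exceeds 30 hours/week. (k) would limit (j) — a current Class 1 Registration is held — but (l) sets (k) aside: (l) operates — assessed value is $14,000, below the $18,000 limit. (m) would limit (l) — the registered capacity is 5,410 units, meeting the 4,730 units threshold — but (n) sets (m) aside: (n) applies — a current Class 4 Declaration is held. Exception (d) stands.
Exception (e) fails — the coverage ratio is 93%, not under 91%.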